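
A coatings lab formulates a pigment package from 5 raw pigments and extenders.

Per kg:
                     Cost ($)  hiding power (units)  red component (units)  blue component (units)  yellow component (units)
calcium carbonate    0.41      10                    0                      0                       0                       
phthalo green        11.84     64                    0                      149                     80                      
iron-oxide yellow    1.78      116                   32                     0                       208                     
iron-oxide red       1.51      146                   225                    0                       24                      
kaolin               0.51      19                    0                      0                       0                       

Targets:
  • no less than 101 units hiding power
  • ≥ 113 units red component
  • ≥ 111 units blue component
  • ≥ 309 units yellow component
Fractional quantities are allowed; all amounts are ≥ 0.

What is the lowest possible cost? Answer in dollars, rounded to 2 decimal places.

$11.39

Let x1 = kg of calcium carbonate, x2 = kg of phthalo green, x3 = kg of iron-oxide yellow, x4 = kg of iron-oxide red, x5 = kg of kaolin.
Minimise 0.41x1 + 11.84x2 + 1.78x3 + 1.51x4 + 0.51x5 subject to:
  10x1 + 64x2 + 116x3 + 146x4 + 19x5 ≥ 101   (hiding power)
  32x3 + 225x4 ≥ 113   (red component)
  149x2 ≥ 111   (blue component)
  80x2 + 208x3 + 24x4 ≥ 309   (yellow component)
  x1, x2, x3, x4, x5 ≥ 0.
The optimal basis is {phthalo green, iron-oxide yellow, iron-oxide red}; calcium carbonate, kaolin drop out. The red component, blue component, yellow component requirements are met with equality.
So phthalo green = 0.745 kg, iron-oxide yellow = 1.16 kg, iron-oxide red = 0.3372 kg.
Objective = 11.84·0.745 + 1.78·1.16 + 1.51·0.3372 = 11.3948.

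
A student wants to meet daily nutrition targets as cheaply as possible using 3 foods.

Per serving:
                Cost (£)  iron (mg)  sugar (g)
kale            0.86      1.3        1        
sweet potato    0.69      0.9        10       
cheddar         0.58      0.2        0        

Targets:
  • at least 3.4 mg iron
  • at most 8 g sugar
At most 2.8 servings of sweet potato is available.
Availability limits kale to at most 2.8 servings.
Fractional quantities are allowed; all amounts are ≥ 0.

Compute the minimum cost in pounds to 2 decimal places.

Treat it as an LP. Let x1 = servings of kale, x2 = servings of sweet potato, x3 = servings of cheddar.
Minimize 0.86x1 + 0.69x2 + 0.58x3 subject to:
  1.3x1 + 0.9x2 + 0.2x3 ≥ 3.4   (iron)
  1x1 + 10x2 ≤ 8   (sugar)
  x2 ≤ 2.8
  x1 ≤ 2.8
  x1, x2, x3 ≥ 0.
The minimum-cost mix takes nothing from sweet potato, cheddar — only kale. Binding constraint: iron.
Optimal quantities: kale = 2.615 servings.
Objective = 0.86·2.615 = 2.2489.

£2.25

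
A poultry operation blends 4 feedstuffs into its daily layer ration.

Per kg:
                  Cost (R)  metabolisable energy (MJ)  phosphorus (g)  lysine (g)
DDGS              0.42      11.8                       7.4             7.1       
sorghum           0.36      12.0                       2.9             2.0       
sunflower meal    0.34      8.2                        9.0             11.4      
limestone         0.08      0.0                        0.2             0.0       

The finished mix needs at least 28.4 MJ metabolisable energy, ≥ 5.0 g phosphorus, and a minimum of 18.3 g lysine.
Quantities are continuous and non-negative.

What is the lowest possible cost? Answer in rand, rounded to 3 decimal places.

R0.979

Set it up as a linear program. Let x1 = kg of DDGS, x2 = kg of sorghum, x3 = kg of sunflower meal, x4 = kg of limestone.
Minimize 0.42x1 + 0.36x2 + 0.34x3 + 0.08x4 with:
  11.8x1 + 12x2 + 8.2x3 ≥ 28.4   (metabolisable energy)
  7.4x1 + 2.9x2 + 9x3 + 0.2x4 ≥ 5   (phosphorus)
  7.1x1 + 2x2 + 11.4x3 ≥ 18.3   (lysine)
  x1, x2, x3, x4 ≥ 0.
The cheapest feasible vertex uses only sorghum, sunflower meal; DDGS, limestone are not used. The metabolisable energy and lysine requirements are met with equality.
That vertex is x2 = 1.443, x3 = 1.352.
Objective = 0.36·1.443 + 0.34·1.352 = 0.97916.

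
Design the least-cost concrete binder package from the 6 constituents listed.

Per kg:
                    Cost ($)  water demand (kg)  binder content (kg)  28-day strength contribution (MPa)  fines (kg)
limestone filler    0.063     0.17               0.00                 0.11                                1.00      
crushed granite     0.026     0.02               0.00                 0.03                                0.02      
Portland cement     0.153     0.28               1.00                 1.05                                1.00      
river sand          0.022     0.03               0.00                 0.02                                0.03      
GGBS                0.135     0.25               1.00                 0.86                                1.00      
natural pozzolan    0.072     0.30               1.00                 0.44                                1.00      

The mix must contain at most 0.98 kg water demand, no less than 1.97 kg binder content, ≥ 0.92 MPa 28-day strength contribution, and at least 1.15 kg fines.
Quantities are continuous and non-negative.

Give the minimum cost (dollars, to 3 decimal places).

$0.149

Set it up as a linear program. Let x1 = kg of limestone filler, x2 = kg of crushed granite, x3 = kg of Portland cement, x4 = kg of river sand, x5 = kg of GGBS, x6 = kg of natural pozzolan.
Minimise 0.063x1 + 0.026x2 + 0.153x3 + 0.022x4 + 0.135x5 + 0.072x6 subject to:
  0.17x1 + 0.02x2 + 0.28x3 + 0.03x4 + 0.25x5 + 0.3x6 ≤ 0.98   (water demand)
  1x3 + 1x5 + 1x6 ≥ 1.97   (binder content)
  0.11x1 + 0.03x2 + 1.05x3 + 0.02x4 + 0.86x5 + 0.44x6 ≥ 0.92   (28-day strength contribution)
  1x1 + 0.02x2 + 1x3 + 0.03x4 + 1x5 + 1x6 ≥ 1.15   (fines)
  x1, x2, x3, x4, x5, x6 ≥ 0.
The optimal basis is {Portland cement, natural pozzolan}; limestone filler, crushed granite, river sand, GGBS drop out. There the binder content and 28-day strength contribution constraints are tight.
So Portland cement = 0.08721 kg, natural pozzolan = 1.883 kg.
Cost = 0.153·0.08721 + 0.072·1.883 = 0.14892.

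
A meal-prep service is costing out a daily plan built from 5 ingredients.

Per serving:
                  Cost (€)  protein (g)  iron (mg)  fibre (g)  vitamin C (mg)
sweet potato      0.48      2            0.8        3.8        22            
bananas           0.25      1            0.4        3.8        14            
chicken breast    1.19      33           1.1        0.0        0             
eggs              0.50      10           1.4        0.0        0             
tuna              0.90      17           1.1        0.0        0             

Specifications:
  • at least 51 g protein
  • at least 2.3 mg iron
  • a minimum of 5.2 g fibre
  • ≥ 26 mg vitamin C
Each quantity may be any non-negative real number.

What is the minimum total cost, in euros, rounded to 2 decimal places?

This is a linear program. Let x1 = servings of sweet potato, x2 = servings of bananas, x3 = servings of chicken breast, x4 = servings of eggs, x5 = servings of tuna.
Minimize 0.48x1 + 0.25x2 + 1.19x3 + 0.5x4 + 0.9x5 with:
  2x1 + 1x2 + 33x3 + 10x4 + 17x5 ≥ 51   (protein)
  0.8x1 + 0.4x2 + 1.1x3 + 1.4x4 + 1.1x5 ≥ 2.3   (iron)
  3.8x1 + 3.8x2 ≥ 5.2   (fibre)
  22x1 + 14x2 ≥ 26   (vitamin C)
  x1, x2, x3, x4, x5 ≥ 0.
At the optimum only bananas, chicken breast are positive (sweet potato, eggs, tuna = 0). The protein and vitamin C requirements are met with equality.
Optimal quantities: bananas = 1.857 servings, chicken breast = 1.489 servings.
Cost = 0.25·1.857 + 1.19·1.489 = 2.2362.

€2.24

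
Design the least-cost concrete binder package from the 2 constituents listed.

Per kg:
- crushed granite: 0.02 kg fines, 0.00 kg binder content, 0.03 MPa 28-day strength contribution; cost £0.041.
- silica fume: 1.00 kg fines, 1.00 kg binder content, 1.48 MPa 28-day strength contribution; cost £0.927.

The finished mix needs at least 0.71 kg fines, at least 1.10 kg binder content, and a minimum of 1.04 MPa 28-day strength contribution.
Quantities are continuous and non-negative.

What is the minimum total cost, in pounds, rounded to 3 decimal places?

Set it up as a linear program. Let x1 = kg of crushed granite, x2 = kg of silica fume.
min 0.041x1 + 0.927x2 with:
  0.02x1 + 1x2 ≥ 0.71   (fines)
  1x2 ≥ 1.1   (binder content)
  0.03x1 + 1.48x2 ≥ 1.04   (28-day strength contribution)
  x1, x2 ≥ 0.
At the optimum only silica fume is positive (crushed granite = 0). Binding constraint: binder content.
That vertex is x2 = 1.1.
Cost = 0.927·1.1 = 1.01970.

£1.020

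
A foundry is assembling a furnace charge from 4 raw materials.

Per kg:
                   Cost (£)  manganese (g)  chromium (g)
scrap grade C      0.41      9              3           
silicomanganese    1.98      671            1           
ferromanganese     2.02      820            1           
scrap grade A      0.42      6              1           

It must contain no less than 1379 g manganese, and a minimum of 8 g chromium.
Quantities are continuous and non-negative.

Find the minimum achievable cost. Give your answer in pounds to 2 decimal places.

£4.22

Let x1 = kg of scrap grade C, x2 = kg of silicomanganese, x3 = kg of ferromanganese, x4 = kg of scrap grade A.
Minimize 0.41x1 + 1.98x2 + 2.02x3 + 0.42x4 subject to:
  9x1 + 671x2 + 820x3 + 6x4 ≥ 1379   (manganese)
  3x1 + 1x2 + 1x3 + 1x4 ≥ 8   (chromium)
  x1, x2, x3, x4 ≥ 0.
The cheapest feasible vertex uses only scrap grade C, ferromanganese; silicomanganese, scrap grade A are not used. The manganese and chromium requirements are met with equality.
So scrap grade C = 2.114 kg, ferromanganese = 1.659 kg.
Objective = 0.41·2.114 + 2.02·1.659 = 4.2179.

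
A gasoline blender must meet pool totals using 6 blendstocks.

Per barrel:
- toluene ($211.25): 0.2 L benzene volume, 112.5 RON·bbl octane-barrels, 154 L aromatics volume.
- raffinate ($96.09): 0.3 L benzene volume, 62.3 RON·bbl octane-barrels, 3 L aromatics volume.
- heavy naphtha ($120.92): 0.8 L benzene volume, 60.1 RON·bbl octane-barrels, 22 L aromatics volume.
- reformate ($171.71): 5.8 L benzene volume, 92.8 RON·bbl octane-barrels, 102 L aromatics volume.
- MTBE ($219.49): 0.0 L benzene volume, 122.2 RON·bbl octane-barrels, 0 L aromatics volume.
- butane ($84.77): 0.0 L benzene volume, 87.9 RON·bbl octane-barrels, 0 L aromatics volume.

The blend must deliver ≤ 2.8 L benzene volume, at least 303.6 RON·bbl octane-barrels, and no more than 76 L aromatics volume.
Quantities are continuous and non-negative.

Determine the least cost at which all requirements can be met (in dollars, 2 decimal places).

$292.79

Let x1 = barrels of toluene, x2 = barrels of raffinate, x3 = barrels of heavy naphtha, x4 = barrels of reformate, x5 = barrels of MTBE, x6 = barrels of butane.
Minimise 211.25x1 + 96.09x2 + 120.92x3 + 171.71x4 + 219.49x5 + 84.77x6 s.t.:
  0.2x1 + 0.3x2 + 0.8x3 + 5.8x4 ≤ 2.8   (benzene volume)
  112.5x1 + 62.3x2 + 60.1x3 + 92.8x4 + 122.2x5 + 87.9x6 ≥ 303.6   (octane-barrels)
  154x1 + 3x2 + 22x3 + 102x4 ≤ 76   (aromatics volume)
  x1, x2, x3, x4, x5, x6 ≥ 0.
At the optimum only butane is positive (toluene, raffinate, heavy naphtha, reformate, MTBE = 0). The octane-barrels requirement is met with equality.
Solving gives x6 = 3.4539.
Cost = 84.77·3.4539 = 292.7871.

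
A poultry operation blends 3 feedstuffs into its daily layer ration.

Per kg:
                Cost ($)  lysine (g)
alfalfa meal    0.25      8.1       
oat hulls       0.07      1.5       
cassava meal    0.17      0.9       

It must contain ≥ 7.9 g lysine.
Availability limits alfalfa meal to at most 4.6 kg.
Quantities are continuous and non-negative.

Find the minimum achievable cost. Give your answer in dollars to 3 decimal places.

Let x1 = kg of alfalfa meal, x2 = kg of oat hulls, x3 = kg of cassava meal.
Minimise 0.25x1 + 0.07x2 + 0.17x3 s.t.:
  8.1x1 + 1.5x2 + 0.9x3 ≥ 7.9   (lysine)
  x1 ≤ 4.6
  x1, x2, x3 ≥ 0.
The optimal basis is {alfalfa meal}; oat hulls, cassava meal drop out. Binding constraint: lysine.
That vertex is x1 = 0.9753.
Hence cost = 0.25·0.9753 = $0.24383.

$0.244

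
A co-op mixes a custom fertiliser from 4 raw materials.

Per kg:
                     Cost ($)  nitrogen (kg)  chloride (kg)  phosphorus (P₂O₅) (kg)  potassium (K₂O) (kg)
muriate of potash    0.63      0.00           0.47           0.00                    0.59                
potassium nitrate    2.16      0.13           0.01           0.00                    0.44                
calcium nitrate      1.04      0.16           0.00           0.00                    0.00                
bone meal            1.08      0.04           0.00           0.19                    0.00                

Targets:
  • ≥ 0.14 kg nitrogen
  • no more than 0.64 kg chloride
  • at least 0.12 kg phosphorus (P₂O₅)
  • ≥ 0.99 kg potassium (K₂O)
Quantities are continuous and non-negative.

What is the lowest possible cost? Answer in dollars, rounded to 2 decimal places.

$2.85

This is a linear program. Let x1 = kg of muriate of potash, x2 = kg of potassium nitrate, x3 = kg of calcium nitrate, x4 = kg of bone meal.
Minimise 0.63x1 + 2.16x2 + 1.04x3 + 1.08x4 with:
  0.13x2 + 0.16x3 + 0.04x4 ≥ 0.14   (nitrogen)
  0.47x1 + 0.01x2 ≤ 0.64   (chloride)
  0.19x4 ≥ 0.12   (phosphorus (P₂O₅))
  0.59x1 + 0.44x2 ≥ 0.99   (potassium (K₂O))
  x1, x2, x3, x4 ≥ 0.
All 4 inputs are positive at the optimum. Binding constraints: nitrogen, chloride, phosphorus (P₂O₅), potassium (K₂O).
So muriate of potash = 1.352 kg, potassium nitrate = 0.4365 kg, calcium nitrate = 0.3624 kg, bone meal = 0.6316 kg.
Cost = 0.63·1.352 + 2.16·0.4365 + 1.04·0.3624 + 1.08·0.6316 = 2.8536.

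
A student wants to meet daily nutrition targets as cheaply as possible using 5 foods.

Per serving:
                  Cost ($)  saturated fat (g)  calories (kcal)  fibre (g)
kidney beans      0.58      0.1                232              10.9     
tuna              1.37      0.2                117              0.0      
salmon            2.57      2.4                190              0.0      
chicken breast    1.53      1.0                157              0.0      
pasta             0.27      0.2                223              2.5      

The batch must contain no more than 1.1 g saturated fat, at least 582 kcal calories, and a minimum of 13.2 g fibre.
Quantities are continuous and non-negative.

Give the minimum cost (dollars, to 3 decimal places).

$0.945

Set it up as a linear program. Let x1 = servings of kidney beans, x2 = servings of tuna, x3 = servings of salmon, x4 = servings of chicken breast, x5 = servings of pasta.
min 0.58x1 + 1.37x2 + 2.57x3 + 1.53x4 + 0.27x5 s.t.:
  0.1x1 + 0.2x2 + 2.4x3 + 1x4 + 0.2x5 ≤ 1.1   (saturated fat)
  232x1 + 117x2 + 190x3 + 157x4 + 223x5 ≥ 582   (calories)
  10.9x1 + 2.5x5 ≥ 13.2   (fibre)
  x1, x2, x3, x4, x5 ≥ 0.
The optimal basis is {kidney beans, pasta}; tuna, salmon, chicken breast drop out. There the calories and fibre constraints are tight.
That vertex is x1 = 0.8043, x5 = 1.773.
Objective = 0.58·0.8043 + 0.27·1.773 = 0.94520.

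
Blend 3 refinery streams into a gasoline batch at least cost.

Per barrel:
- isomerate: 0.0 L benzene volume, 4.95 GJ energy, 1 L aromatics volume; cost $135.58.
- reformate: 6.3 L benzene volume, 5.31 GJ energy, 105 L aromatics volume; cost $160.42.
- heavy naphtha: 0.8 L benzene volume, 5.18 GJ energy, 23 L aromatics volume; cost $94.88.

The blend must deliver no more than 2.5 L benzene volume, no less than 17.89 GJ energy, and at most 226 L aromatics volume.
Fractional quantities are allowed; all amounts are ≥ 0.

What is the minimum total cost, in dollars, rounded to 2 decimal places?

This is a linear program. Let x1 = barrels of isomerate, x2 = barrels of reformate, x3 = barrels of heavy naphtha.
Minimise 135.58x1 + 160.42x2 + 94.88x3 subject to:
  6.3x2 + 0.8x3 ≤ 2.5   (benzene volume)
  4.95x1 + 5.31x2 + 5.18x3 ≥ 17.89   (energy)
  1x1 + 105x2 + 23x3 ≤ 226   (aromatics volume)
  x1, x2, x3 ≥ 0.
The minimum-cost mix takes nothing from reformate — only isomerate, heavy naphtha. There the benzene volume and energy constraints are tight.
Optimal quantities: isomerate = 0.3439 barrels, heavy naphtha = 3.125 barrels.
Hence cost = 135.58·0.3439 + 94.88·3.125 = $343.1260.

$343.13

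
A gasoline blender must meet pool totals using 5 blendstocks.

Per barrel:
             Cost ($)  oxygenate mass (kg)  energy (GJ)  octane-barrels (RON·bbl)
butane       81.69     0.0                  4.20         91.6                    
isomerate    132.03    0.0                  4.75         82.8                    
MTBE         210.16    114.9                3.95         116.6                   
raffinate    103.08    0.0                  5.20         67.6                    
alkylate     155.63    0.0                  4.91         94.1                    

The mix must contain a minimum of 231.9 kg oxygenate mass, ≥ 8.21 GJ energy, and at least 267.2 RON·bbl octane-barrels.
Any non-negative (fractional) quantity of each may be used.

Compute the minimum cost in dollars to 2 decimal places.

$452.58

This is a linear program. Let x1 = barrels of butane, x2 = barrels of isomerate, x3 = barrels of MTBE, x4 = barrels of raffinate, x5 = barrels of alkylate.
Minimise 81.69x1 + 132.03x2 + 210.16x3 + 103.08x4 + 155.63x5 with:
  114.9x3 ≥ 231.9   (oxygenate mass)
  4.2x1 + 4.75x2 + 3.95x3 + 5.2x4 + 4.91x5 ≥ 8.21   (energy)
  91.6x1 + 82.8x2 + 116.6x3 + 67.6x4 + 94.1x5 ≥ 267.2   (octane-barrels)
  x1, x2, x3, x4, x5 ≥ 0.
At the optimum only butane, MTBE are positive (isomerate, raffinate, alkylate = 0). There the oxygenate mass and octane-barrels constraints are tight.
That vertex is x1 = 0.347914, x3 = 2.01828.
Hence cost = 81.69·0.347914 + 210.16·2.01828 = $452.5828.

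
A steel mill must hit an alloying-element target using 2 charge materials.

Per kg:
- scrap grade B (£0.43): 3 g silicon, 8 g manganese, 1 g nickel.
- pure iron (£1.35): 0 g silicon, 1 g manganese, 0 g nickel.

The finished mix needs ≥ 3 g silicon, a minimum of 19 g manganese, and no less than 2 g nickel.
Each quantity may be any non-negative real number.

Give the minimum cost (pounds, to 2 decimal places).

£1.02

Let x1 = kg of scrap grade B, x2 = kg of pure iron.
min 0.43x1 + 1.35x2 with:
  3x1 ≥ 3   (silicon)
  8x1 + 1x2 ≥ 19   (manganese)
  1x1 ≥ 2   (nickel)
  x1, x2 ≥ 0.
At the optimum only scrap grade B is positive (pure iron = 0). The manganese requirement is met with equality.
So scrap grade B = 2.375 kg.
Hence cost = 0.43·2.375 = £1.0213.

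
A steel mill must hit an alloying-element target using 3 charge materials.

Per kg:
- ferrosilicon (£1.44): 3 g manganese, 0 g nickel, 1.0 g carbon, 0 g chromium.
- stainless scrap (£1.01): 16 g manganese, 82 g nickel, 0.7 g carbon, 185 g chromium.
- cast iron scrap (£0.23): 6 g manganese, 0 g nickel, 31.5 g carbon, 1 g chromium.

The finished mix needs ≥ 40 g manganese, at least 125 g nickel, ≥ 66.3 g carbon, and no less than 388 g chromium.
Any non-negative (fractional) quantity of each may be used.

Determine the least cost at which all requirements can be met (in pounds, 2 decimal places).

£2.58

Let x1 = kg of ferrosilicon, x2 = kg of stainless scrap, x3 = kg of cast iron scrap.
Minimise 1.44x1 + 1.01x2 + 0.23x3 with:
  3x1 + 16x2 + 6x3 ≥ 40   (manganese)
  82x2 ≥ 125   (nickel)
  1x1 + 0.7x2 + 31.5x3 ≥ 66.3   (carbon)
  185x2 + 1x3 ≥ 388   (chromium)
  x1, x2, x3 ≥ 0.
The optimal basis is {stainless scrap, cast iron scrap}; ferrosilicon drops out. Binding constraints: carbon and chromium.
Optimal quantities: stainless scrap = 2.086 kg, cast iron scrap = 2.058 kg.
Hence cost = 1.01·2.086 + 0.23·2.058 = £2.5802.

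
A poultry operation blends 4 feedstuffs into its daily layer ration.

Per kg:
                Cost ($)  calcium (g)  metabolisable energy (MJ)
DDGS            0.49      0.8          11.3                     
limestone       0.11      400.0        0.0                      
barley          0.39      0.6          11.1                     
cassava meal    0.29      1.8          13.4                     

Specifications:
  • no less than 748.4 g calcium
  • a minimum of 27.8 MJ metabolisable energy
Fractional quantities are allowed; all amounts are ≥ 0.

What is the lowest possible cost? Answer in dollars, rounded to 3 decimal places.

$0.806

This is a linear program. Let x1 = kg of DDGS, x2 = kg of limestone, x3 = kg of barley, x4 = kg of cassava meal.
min 0.49x1 + 0.11x2 + 0.39x3 + 0.29x4 s.t.:
  0.8x1 + 400x2 + 0.6x3 + 1.8x4 ≥ 748.4   (calcium)
  11.3x1 + 11.1x3 + 13.4x4 ≥ 27.8   (metabolisable energy)
  x1, x2, x3, x4 ≥ 0.
The optimal basis is {limestone, cassava meal}; DDGS, barley drop out. The calcium and metabolisable energy requirements are met with equality.
Solving gives x2 = 1.8617, x4 = 2.0746.
Objective = 0.11·1.8617 + 0.29·2.0746 = 0.80642.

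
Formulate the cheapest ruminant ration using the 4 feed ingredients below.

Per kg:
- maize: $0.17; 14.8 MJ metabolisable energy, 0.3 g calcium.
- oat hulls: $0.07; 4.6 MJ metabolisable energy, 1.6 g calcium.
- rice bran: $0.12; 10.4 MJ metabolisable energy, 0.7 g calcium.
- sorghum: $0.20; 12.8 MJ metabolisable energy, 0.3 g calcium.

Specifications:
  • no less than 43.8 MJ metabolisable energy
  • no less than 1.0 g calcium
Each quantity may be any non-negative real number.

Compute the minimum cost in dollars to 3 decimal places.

$0.503

Let x1 = kg of maize, x2 = kg of oat hulls, x3 = kg of rice bran, x4 = kg of sorghum.
min 0.17x1 + 0.07x2 + 0.12x3 + 0.2x4 subject to:
  14.8x1 + 4.6x2 + 10.4x3 + 12.8x4 ≥ 43.8   (metabolisable energy)
  0.3x1 + 1.6x2 + 0.7x3 + 0.3x4 ≥ 1   (calcium)
  x1, x2, x3, x4 ≥ 0.
The optimal basis is {maize, rice bran}; oat hulls, sorghum drop out. The metabolisable energy and calcium requirements are met with equality.
That vertex is x1 = 2.798, x3 = 0.2293.
Hence cost = 0.17·2.798 + 0.12·0.2293 = $0.50318.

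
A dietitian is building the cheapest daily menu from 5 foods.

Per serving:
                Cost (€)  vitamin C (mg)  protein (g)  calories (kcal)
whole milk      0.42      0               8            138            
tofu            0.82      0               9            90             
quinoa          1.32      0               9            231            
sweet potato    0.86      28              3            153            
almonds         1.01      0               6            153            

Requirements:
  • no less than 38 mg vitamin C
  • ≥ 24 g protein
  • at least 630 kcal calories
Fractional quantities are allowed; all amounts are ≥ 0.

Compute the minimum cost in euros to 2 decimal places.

€2.45

Let x1 = servings of whole milk, x2 = servings of tofu, x3 = servings of quinoa, x4 = servings of sweet potato, x5 = servings of almonds.
min 0.42x1 + 0.82x2 + 1.32x3 + 0.86x4 + 1.01x5 subject to:
  28x4 ≥ 38   (vitamin C)
  8x1 + 9x2 + 9x3 + 3x4 + 6x5 ≥ 24   (protein)
  138x1 + 90x2 + 231x3 + 153x4 + 153x5 ≥ 630   (calories)
  x1, x2, x3, x4, x5 ≥ 0.
The cheapest feasible vertex uses only whole milk, sweet potato; tofu, quinoa, almonds are not used. The vitamin C and calories requirements are met with equality.
That vertex is x1 = 3.061, x4 = 1.357.
Total cost: 0.42·3.061 + 0.86·1.357 = 2.4526.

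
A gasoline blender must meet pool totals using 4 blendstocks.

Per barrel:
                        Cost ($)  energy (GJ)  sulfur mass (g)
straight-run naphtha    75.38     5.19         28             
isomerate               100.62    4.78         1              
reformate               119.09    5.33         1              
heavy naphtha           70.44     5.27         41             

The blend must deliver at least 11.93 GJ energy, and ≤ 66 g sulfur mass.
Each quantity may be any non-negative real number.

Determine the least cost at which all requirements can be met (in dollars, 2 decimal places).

Let x1 = barrels of straight-run naphtha, x2 = barrels of isomerate, x3 = barrels of reformate, x4 = barrels of heavy naphtha.
min 75.38x1 + 100.62x2 + 119.09x3 + 70.44x4 with:
  5.19x1 + 4.78x2 + 5.33x3 + 5.27x4 ≥ 11.93   (energy)
  28x1 + 1x2 + 1x3 + 41x4 ≤ 66   (sulfur mass)
  x1, x2, x3, x4 ≥ 0.
The cheapest feasible vertex uses only straight-run naphtha, heavy naphtha; isomerate, reformate are not used. The energy and sulfur mass requirements are met with equality.
Optimal quantities: straight-run naphtha = 2.16633 barrels, heavy naphtha = 0.130308 barrels.
Objective = 75.38·2.16633 + 70.44·0.130308 = 172.4769.

$172.48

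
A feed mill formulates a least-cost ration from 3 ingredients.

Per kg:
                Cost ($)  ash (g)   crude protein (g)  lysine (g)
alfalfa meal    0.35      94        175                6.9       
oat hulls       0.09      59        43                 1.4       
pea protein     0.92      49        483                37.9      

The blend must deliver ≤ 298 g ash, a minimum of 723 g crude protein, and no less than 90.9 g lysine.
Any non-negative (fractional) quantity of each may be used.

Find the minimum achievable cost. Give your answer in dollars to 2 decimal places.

Set it up as a linear program. Let x1 = kg of alfalfa meal, x2 = kg of oat hulls, x3 = kg of pea protein.
Minimise 0.35x1 + 0.09x2 + 0.92x3 with:
  94x1 + 59x2 + 49x3 ≤ 298   (ash)
  175x1 + 43x2 + 483x3 ≥ 723   (crude protein)
  6.9x1 + 1.4x2 + 37.9x3 ≥ 90.9   (lysine)
  x1, x2, x3 ≥ 0.
The cheapest feasible vertex uses only pea protein; alfalfa meal, oat hulls are not used. There the lysine constraint is tight.
Optimal quantities: pea protein = 2.398 kg.
Total cost: 0.92·2.398 = 2.2062.

$2.21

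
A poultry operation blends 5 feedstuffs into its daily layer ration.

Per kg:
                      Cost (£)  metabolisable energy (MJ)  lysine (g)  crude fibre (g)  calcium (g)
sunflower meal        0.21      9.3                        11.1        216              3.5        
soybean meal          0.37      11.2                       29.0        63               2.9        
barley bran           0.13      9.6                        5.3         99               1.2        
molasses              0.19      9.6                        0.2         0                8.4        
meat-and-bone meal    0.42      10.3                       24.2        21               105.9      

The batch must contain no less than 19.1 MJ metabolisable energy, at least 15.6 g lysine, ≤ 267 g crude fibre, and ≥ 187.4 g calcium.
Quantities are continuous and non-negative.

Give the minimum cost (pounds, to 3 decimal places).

This is a linear program. Let x1 = kg of sunflower meal, x2 = kg of soybean meal, x3 = kg of barley bran, x4 = kg of molasses, x5 = kg of meat-and-bone meal.
Minimise 0.21x1 + 0.37x2 + 0.13x3 + 0.19x4 + 0.42x5 with:
  9.3x1 + 11.2x2 + 9.6x3 + 9.6x4 + 10.3x5 ≥ 19.1   (metabolisable energy)
  11.1x1 + 29x2 + 5.3x3 + 0.2x4 + 24.2x5 ≥ 15.6   (lysine)
  216x1 + 63x2 + 99x3 + 21x5 ≤ 267   (crude fibre)
  3.5x1 + 2.9x2 + 1.2x3 + 8.4x4 + 105.9x5 ≥ 187.4   (calcium)
  x1, x2, x3, x4, x5 ≥ 0.
The minimum-cost mix takes nothing from sunflower meal, soybean meal, molasses — only barley bran, meat-and-bone meal. There the metabolisable energy and calcium constraints are tight.
Optimal quantities: barley bran = 0.09208 kg, meat-and-bone meal = 1.769 kg.
Hence cost = 0.13·0.09208 + 0.42·1.769 = £0.75495.

£0.755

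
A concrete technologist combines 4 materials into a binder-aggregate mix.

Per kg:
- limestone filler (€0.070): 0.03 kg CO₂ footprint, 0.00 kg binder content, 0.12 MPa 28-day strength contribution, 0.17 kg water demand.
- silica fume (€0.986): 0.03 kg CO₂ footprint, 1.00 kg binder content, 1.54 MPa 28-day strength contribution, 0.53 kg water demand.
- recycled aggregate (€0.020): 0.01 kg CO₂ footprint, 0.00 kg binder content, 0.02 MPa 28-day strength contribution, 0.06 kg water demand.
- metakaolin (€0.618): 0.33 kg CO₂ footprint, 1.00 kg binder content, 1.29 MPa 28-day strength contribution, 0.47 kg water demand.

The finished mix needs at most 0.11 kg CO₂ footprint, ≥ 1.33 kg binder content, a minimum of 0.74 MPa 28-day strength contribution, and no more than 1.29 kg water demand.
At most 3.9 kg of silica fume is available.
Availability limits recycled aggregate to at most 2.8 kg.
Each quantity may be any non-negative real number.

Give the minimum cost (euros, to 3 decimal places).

€1.225

Treat it as an LP. Let x1 = kg of limestone filler, x2 = kg of silica fume, x3 = kg of recycled aggregate, x4 = kg of metakaolin.
Minimise 0.07x1 + 0.986x2 + 0.02x3 + 0.618x4 with:
  0.03x1 + 0.03x2 + 0.01x3 + 0.33x4 ≤ 0.11   (CO₂ footprint)
  1x2 + 1x4 ≥ 1.33   (binder content)
  0.12x1 + 1.54x2 + 0.02x3 + 1.29x4 ≥ 0.74   (28-day strength contribution)
  0.17x1 + 0.53x2 + 0.06x3 + 0.47x4 ≤ 1.29   (water demand)
  x2 ≤ 3.9
  x3 ≤ 2.8
  x1, x2, x3, x4 ≥ 0.
The minimum-cost mix takes nothing from limestone filler, recycled aggregate — only silica fume, metakaolin. Binding constraints: CO₂ footprint and binder content.
That vertex is x2 = 1.096, x4 = 0.2337.
Cost = 0.986·1.096 + 0.618·0.2337 = 1.22508.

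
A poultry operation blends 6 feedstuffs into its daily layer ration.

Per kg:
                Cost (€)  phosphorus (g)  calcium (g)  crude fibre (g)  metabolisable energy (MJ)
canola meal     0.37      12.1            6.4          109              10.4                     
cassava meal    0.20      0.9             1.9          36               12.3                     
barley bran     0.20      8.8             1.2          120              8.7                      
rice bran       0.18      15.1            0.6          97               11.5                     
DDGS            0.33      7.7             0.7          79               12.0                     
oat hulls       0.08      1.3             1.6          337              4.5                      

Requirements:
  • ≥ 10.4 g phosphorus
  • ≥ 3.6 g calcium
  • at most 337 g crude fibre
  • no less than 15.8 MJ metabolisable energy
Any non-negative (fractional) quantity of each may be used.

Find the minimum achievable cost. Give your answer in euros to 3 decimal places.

€0.300

This is a linear program. Let x1 = kg of canola meal, x2 = kg of cassava meal, x3 = kg of barley bran, x4 = kg of rice bran, x5 = kg of DDGS, x6 = kg of oat hulls.
Minimize 0.37x1 + 0.2x2 + 0.2x3 + 0.18x4 + 0.33x5 + 0.08x6 s.t.:
  12.1x1 + 0.9x2 + 8.8x3 + 15.1x4 + 7.7x5 + 1.3x6 ≥ 10.4   (phosphorus)
  6.4x1 + 1.9x2 + 1.2x3 + 0.6x4 + 0.7x5 + 1.6x6 ≥ 3.6   (calcium)
  109x1 + 36x2 + 120x3 + 97x4 + 79x5 + 337x6 ≤ 337   (crude fibre)
  10.4x1 + 12.3x2 + 8.7x3 + 11.5x4 + 12x5 + 4.5x6 ≥ 15.8   (metabolisable energy)
  x1, x2, x3, x4, x5, x6 ≥ 0.
At the optimum only canola meal, cassava meal, rice bran, oat hulls are positive (barley bran, DDGS = 0). There the phosphorus, calcium, crude fibre, metabolisable energy constraints are tight.
Optimal quantities: canola meal = 0.2042 kg, cassava meal = 0.4269 kg, rice bran = 0.4339 kg, oat hulls = 0.7634 kg.
Hence cost = 0.37·0.2042 + 0.2·0.4269 + 0.18·0.4339 + 0.08·0.7634 = €0.30011.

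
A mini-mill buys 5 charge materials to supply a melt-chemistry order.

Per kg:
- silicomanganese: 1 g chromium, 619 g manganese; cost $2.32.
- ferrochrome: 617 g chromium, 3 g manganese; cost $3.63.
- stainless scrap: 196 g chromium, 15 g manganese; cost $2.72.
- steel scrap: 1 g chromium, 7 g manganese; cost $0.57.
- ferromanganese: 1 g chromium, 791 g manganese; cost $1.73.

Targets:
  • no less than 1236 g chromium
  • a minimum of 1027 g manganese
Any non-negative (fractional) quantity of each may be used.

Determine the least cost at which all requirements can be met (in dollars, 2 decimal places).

$9.50

Let x1 = kg of silicomanganese, x2 = kg of ferrochrome, x3 = kg of stainless scrap, x4 = kg of steel scrap, x5 = kg of ferromanganese.
Minimise 2.32x1 + 3.63x2 + 2.72x3 + 0.57x4 + 1.73x5 s.t.:
  1x1 + 617x2 + 196x3 + 1x4 + 1x5 ≥ 1236   (chromium)
  619x1 + 3x2 + 15x3 + 7x4 + 791x5 ≥ 1027   (manganese)
  x1, x2, x3, x4, x5 ≥ 0.
The cheapest feasible vertex uses only ferrochrome, ferromanganese; silicomanganese, stainless scrap, steel scrap are not used. The chromium and manganese requirements are met with equality.
That vertex is x2 = 2.001, x5 = 1.291.
Objective = 3.63·2.001 + 1.73·1.291 = 9.4971.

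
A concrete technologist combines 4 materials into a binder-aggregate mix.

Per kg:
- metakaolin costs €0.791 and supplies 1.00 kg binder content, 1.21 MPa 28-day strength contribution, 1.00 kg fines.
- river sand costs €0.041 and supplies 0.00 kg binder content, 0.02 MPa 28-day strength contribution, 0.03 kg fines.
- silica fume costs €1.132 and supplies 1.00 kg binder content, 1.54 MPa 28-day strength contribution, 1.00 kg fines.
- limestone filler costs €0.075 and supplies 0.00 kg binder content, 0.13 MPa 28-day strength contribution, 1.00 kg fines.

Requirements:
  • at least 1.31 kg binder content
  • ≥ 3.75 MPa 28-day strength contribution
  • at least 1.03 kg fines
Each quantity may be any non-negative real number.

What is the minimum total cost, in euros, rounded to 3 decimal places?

€2.285

Let x1 = kg of metakaolin, x2 = kg of river sand, x3 = kg of silica fume, x4 = kg of limestone filler.
Minimize 0.791x1 + 0.041x2 + 1.132x3 + 0.075x4 subject to:
  1x1 + 1x3 ≥ 1.31   (binder content)
  1.21x1 + 0.02x2 + 1.54x3 + 0.13x4 ≥ 3.75   (28-day strength contribution)
  1x1 + 0.03x2 + 1x3 + 1x4 ≥ 1.03   (fines)
  x1, x2, x3, x4 ≥ 0.
At the optimum only metakaolin, limestone filler are positive (river sand, silica fume = 0). The binder content and 28-day strength contribution requirements are met with equality.
So metakaolin = 1.31 kg, limestone filler = 16.65 kg.
Objective = 0.791·1.31 + 0.075·16.65 = 2.28496.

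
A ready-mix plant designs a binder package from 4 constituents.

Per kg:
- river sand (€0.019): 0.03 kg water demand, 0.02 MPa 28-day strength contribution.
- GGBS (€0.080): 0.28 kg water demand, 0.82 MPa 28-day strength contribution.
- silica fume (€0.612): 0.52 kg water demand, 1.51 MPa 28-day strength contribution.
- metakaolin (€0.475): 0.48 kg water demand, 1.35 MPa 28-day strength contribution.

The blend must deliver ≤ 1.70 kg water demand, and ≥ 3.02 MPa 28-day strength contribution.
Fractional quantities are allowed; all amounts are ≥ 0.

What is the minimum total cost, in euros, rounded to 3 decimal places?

This is a linear program. Let x1 = kg of river sand, x2 = kg of GGBS, x3 = kg of silica fume, x4 = kg of metakaolin.
min 0.019x1 + 0.08x2 + 0.612x3 + 0.475x4 with:
  0.03x1 + 0.28x2 + 0.52x3 + 0.48x4 ≤ 1.7   (water demand)
  0.02x1 + 0.82x2 + 1.51x3 + 1.35x4 ≥ 3.02   (28-day strength contribution)
  x1, x2, x3, x4 ≥ 0.
The minimum-cost mix takes nothing from river sand, silica fume, metakaolin — only GGBS. Binding constraint: 28-day strength contribution.
Optimal quantities: GGBS = 3.683 kg.
Total cost: 0.08·3.683 = 0.29464.

€0.295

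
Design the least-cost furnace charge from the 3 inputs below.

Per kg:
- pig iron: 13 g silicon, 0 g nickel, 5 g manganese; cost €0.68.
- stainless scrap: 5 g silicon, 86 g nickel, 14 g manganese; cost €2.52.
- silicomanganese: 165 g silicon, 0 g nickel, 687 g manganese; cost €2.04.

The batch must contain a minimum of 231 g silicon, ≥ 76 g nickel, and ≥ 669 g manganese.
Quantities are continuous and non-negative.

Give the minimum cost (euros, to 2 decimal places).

Let x1 = kg of pig iron, x2 = kg of stainless scrap, x3 = kg of silicomanganese.
Minimize 0.68x1 + 2.52x2 + 2.04x3 subject to:
  13x1 + 5x2 + 165x3 ≥ 231   (silicon)
  86x2 ≥ 76   (nickel)
  5x1 + 14x2 + 687x3 ≥ 669   (manganese)
  x1, x2, x3 ≥ 0.
The optimal basis is {stainless scrap, silicomanganese}; pig iron drops out. Binding constraints: silicon and nickel.
That vertex is x2 = 0.8837, x3 = 1.373.
Cost = 2.52·0.8837 + 2.04·1.373 = 5.0278.

€5.03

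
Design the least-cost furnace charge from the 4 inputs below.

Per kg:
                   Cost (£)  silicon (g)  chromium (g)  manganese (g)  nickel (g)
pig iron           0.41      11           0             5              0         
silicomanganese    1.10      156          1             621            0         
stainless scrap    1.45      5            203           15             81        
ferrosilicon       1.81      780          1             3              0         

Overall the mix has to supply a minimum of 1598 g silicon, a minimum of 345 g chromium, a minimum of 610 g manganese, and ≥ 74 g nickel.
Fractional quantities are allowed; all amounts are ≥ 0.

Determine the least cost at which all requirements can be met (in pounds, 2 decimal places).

£6.82

Treat it as an LP. Let x1 = kg of pig iron, x2 = kg of silicomanganese, x3 = kg of stainless scrap, x4 = kg of ferrosilicon.
Minimize 0.41x1 + 1.1x2 + 1.45x3 + 1.81x4 subject to:
  11x1 + 156x2 + 5x3 + 780x4 ≥ 1598   (silicon)
  1x2 + 203x3 + 1x4 ≥ 345   (chromium)
  5x1 + 621x2 + 15x3 + 3x4 ≥ 610   (manganese)
  81x3 ≥ 74   (nickel)
  x1, x2, x3, x4 ≥ 0.
At the optimum only silicomanganese, stainless scrap, ferrosilicon are positive (pig iron = 0). There the silicon, chromium, manganese constraints are tight.
Solving gives x2 = 0.9326, x3 = 1.686, x4 = 1.851.
Objective = 1.1·0.9326 + 1.45·1.686 + 1.81·1.851 = 6.8209.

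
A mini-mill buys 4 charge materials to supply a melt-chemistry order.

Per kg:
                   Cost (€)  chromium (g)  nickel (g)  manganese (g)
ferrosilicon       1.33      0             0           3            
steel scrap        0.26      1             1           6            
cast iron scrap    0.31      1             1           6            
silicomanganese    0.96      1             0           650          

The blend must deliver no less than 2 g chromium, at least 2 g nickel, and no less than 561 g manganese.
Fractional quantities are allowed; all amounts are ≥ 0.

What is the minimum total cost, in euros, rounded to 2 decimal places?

This is a linear program. Let x1 = kg of ferrosilicon, x2 = kg of steel scrap, x3 = kg of cast iron scrap, x4 = kg of silicomanganese.
min 1.33x1 + 0.26x2 + 0.31x3 + 0.96x4 s.t.:
  1x2 + 1x3 + 1x4 ≥ 2   (chromium)
  1x2 + 1x3 ≥ 2   (nickel)
  3x1 + 6x2 + 6x3 + 650x4 ≥ 561   (manganese)
  x1, x2, x3, x4 ≥ 0.
The minimum-cost mix takes nothing from ferrosilicon, cast iron scrap — only steel scrap, silicomanganese. There the nickel and manganese constraints are tight.
So steel scrap = 2 kg, silicomanganese = 0.8446 kg.
Hence cost = 0.26·2 + 0.96·0.8446 = €1.3308.

€1.33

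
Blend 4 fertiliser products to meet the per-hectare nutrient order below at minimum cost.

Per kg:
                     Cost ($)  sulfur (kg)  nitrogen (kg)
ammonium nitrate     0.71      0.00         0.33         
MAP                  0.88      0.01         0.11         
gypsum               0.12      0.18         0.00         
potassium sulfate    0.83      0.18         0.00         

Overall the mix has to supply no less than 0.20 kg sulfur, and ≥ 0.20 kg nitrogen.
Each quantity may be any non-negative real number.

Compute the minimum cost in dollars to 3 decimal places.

Let x1 = kg of ammonium nitrate, x2 = kg of MAP, x3 = kg of gypsum, x4 = kg of potassium sulfate.
min 0.71x1 + 0.88x2 + 0.12x3 + 0.83x4 with:
  0.01x2 + 0.18x3 + 0.18x4 ≥ 0.2   (sulfur)
  0.33x1 + 0.11x2 ≥ 0.2   (nitrogen)
  x1, x2, x3, x4 ≥ 0.
The cheapest feasible vertex uses only ammonium nitrate, gypsum; MAP, potassium sulfate are not used. Binding constraints: sulfur and nitrogen.
Solving gives x1 = 0.6061, x3 = 1.111.
Hence cost = 0.71·0.6061 + 0.12·1.111 = $0.56365.

$0.564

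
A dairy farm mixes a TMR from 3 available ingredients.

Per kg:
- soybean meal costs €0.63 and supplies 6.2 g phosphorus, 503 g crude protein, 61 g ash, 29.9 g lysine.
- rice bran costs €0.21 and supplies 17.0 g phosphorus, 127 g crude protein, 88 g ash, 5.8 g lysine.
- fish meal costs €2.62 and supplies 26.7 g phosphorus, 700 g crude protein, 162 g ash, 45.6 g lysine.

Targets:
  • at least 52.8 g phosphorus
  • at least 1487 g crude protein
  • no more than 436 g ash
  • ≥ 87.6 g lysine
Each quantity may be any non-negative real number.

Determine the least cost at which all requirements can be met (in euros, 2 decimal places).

Set it up as a linear program. Let x1 = kg of soybean meal, x2 = kg of rice bran, x3 = kg of fish meal.
Minimize 0.63x1 + 0.21x2 + 2.62x3 s.t.:
  6.2x1 + 17x2 + 26.7x3 ≥ 52.8   (phosphorus)
  503x1 + 127x2 + 700x3 ≥ 1487   (crude protein)
  61x1 + 88x2 + 162x3 ≤ 436   (ash)
  29.9x1 + 5.8x2 + 45.6x3 ≥ 87.6   (lysine)
  x1, x2, x3 ≥ 0.
The minimum-cost mix takes nothing from fish meal — only soybean meal, rice bran. There the phosphorus and lysine constraints are tight.
Optimal quantities: soybean meal = 2.504 kg, rice bran = 2.192 kg.
Hence cost = 0.63·2.504 + 0.21·2.192 = €2.0378.

€2.04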